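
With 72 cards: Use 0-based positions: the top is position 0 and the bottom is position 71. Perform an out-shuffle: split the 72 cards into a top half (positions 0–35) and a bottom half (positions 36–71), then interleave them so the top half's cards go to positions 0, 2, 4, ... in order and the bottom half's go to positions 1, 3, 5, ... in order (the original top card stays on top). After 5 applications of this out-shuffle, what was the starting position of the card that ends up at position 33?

Work backwards from position 33, undoing one out-shuffle at a time:
33 ← 52 ← 26 ← 13 ← 42 ← 21
So the card now at position 33 started at position 21.

21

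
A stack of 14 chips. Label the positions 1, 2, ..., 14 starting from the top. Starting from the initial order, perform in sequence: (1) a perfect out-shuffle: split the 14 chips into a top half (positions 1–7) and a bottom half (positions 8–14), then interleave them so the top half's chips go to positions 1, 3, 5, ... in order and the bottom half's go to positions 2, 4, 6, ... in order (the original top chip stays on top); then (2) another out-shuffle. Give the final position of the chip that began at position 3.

9

Track the chip from position 3 forward through each operation:
  after op 1 (out-shuffle): 3 → 5
  after op 2 (out-shuffle): 5 → 9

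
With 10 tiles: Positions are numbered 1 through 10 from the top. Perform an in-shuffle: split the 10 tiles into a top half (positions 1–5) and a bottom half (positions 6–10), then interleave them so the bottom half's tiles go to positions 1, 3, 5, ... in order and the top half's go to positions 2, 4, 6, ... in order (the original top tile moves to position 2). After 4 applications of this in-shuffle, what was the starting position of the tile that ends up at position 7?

Work backwards from position 7, undoing one in-shuffle at a time:
7 ← 9 ← 10 ← 5 ← 8
So the tile now at position 7 started at position 8.

8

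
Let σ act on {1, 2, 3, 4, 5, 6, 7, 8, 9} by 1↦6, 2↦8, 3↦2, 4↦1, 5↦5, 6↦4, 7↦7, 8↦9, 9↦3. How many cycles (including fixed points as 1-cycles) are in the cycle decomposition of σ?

Cycle decomposition: (1 6 4) (2 8 9 3) (5) (7).
4 cycles.

4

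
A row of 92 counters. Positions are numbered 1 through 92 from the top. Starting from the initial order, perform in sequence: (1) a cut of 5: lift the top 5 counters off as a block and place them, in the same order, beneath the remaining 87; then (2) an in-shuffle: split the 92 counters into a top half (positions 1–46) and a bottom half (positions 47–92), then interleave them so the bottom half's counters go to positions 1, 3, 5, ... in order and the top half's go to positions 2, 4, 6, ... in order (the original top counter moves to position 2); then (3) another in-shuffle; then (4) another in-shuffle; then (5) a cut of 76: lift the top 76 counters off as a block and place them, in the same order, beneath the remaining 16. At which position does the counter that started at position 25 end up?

Track the counter from position 25 forward through each operation:
  after op 1 (cut 5): 25 → 20
  after op 2 (in-shuffle): 20 → 40
  after op 3 (in-shuffle): 40 → 80
  after op 4 (in-shuffle): 80 → 67
  after op 5 (cut 76): 67 → 83

83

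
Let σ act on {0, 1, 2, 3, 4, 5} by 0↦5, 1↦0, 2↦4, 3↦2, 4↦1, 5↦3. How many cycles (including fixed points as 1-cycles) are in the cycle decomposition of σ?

Cycle decomposition: (0 5 3 2 4 1).
1 cycle.

1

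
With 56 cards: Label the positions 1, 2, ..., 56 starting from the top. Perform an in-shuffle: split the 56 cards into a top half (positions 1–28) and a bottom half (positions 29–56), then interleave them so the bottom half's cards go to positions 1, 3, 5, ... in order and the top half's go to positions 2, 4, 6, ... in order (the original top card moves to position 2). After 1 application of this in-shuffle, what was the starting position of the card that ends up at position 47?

52

Work backwards from position 47, undoing one in-shuffle at a time:
47 ← 52
So the card now at position 47 started at position 52.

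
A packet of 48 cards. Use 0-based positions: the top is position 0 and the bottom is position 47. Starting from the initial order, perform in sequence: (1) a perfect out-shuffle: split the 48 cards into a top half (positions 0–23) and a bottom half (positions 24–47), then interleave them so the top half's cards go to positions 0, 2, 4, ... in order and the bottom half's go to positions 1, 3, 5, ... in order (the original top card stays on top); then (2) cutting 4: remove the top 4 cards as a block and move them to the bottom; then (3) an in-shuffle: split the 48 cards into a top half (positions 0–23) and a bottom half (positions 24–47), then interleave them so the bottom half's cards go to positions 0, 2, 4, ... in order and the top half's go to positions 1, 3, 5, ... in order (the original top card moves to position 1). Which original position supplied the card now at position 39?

35

Undo the operations in reverse order, starting from position 39:
  undo op 3 (in-shuffle, from top half): 39 ← 19
  undo op 2 (cut 4): 19 ← 23
  undo op 1 (out-shuffle, from bottom half): 23 ← 35
So the card at position 39 came from original position 35.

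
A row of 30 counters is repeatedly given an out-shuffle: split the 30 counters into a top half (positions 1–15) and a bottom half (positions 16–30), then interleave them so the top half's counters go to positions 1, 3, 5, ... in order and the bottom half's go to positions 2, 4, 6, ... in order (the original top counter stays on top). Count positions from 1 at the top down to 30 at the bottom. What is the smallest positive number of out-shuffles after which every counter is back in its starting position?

The out-shuffle permutes the 30 positions with cycle lengths [1, 1, 28].
Every counter is home exactly when every cycle has completed a whole number of laps, i.e. after lcm(1, 28) = 28 out-shuffles.

28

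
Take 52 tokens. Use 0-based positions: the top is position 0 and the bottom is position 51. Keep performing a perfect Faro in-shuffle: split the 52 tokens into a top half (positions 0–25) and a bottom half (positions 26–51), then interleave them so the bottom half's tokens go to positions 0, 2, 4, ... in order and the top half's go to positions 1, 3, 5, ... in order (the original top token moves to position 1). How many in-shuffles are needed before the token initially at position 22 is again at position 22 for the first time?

52

Follow position 22 under repeated in-shuffles:
22 → 45 → 38 → 24 → 49 → 46 → 40 → 28 → ... → 22 (length 52)
It first returns after 52 in-shuffles.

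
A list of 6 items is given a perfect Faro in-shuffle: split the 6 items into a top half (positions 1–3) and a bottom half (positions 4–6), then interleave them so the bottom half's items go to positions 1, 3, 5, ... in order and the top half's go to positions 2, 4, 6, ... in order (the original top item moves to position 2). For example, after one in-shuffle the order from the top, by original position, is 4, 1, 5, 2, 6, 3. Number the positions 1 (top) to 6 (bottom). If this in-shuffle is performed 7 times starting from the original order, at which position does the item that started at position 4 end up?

1

Track the item's position through each in-shuffle:
4 → 1 → 2 → 4 → 1 → 2 → 4 → 1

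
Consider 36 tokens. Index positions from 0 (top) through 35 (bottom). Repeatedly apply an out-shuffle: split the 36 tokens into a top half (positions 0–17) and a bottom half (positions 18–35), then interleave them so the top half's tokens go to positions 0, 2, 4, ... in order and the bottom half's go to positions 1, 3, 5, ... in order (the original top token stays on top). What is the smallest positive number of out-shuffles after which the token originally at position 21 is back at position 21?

Follow position 21 under repeated out-shuffles:
21 → 7 → 14 → 28 → 21
It first returns after 4 out-shuffles.

4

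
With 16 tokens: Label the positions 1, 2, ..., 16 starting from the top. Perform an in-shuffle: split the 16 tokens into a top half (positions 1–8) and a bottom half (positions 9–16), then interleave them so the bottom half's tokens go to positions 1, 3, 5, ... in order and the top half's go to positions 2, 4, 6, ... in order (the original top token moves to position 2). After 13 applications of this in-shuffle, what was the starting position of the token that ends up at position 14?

Work backwards from position 14, undoing one in-shuffle at a time:
14 ← 7 ← 12 ← 6 ← 3 ← ... ← 10 (13 steps).
So the token now at position 14 started at position 10.

10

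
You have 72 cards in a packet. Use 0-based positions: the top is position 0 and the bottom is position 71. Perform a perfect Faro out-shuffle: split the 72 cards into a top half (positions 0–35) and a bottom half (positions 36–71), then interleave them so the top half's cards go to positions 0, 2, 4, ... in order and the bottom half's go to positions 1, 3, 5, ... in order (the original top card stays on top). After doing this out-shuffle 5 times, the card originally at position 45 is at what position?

Track the card's position through each out-shuffle:
45 → 19 → 38 → 5 → 10 → 20

20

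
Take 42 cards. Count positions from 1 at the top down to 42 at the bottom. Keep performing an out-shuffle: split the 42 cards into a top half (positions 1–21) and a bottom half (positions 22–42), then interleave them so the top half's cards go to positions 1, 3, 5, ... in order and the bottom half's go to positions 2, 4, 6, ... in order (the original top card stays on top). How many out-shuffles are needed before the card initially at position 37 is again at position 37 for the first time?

Follow position 37 under repeated out-shuffles:
37 → 32 → 22 → 2 → 3 → 5 → 9 → 17 → 33 → 24 → 6 → 11 → 21 → 41 → 40 → 38 → 34 → 26 → 10 → 19 → 37
It first returns after 20 out-shuffles.

20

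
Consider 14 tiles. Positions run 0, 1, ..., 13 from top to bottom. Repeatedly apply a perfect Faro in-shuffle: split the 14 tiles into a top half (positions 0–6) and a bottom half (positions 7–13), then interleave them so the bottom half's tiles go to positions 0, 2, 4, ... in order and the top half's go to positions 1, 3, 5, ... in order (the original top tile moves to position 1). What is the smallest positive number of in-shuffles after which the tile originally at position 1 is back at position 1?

4

Follow position 1 under repeated in-shuffles:
1 → 3 → 7 → 0 → 1
It first returns after 4 in-shuffles.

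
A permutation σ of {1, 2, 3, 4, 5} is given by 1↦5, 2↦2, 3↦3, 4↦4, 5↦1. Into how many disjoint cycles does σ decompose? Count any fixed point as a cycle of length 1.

4

Cycle decomposition: (1 5) (2) (3) (4).
4 cycles.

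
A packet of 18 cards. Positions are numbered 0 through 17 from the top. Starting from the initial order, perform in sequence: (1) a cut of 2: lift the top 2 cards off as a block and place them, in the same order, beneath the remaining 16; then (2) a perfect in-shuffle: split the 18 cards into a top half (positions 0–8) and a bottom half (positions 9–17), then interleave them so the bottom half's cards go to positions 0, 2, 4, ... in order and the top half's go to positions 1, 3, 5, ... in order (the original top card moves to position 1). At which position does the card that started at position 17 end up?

Track the card from position 17 forward through each operation:
  after op 1 (cut 2): 17 → 15
  after op 2 (in-shuffle): 15 → 12

12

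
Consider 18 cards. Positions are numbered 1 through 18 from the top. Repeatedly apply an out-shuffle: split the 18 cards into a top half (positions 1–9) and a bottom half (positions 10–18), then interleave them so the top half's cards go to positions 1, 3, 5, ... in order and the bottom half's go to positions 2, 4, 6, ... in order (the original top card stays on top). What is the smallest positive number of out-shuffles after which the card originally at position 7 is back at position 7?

8

Follow position 7 under repeated out-shuffles:
7 → 13 → 8 → 15 → 12 → 6 → 11 → 4 → 7
It first returns after 8 out-shuffles.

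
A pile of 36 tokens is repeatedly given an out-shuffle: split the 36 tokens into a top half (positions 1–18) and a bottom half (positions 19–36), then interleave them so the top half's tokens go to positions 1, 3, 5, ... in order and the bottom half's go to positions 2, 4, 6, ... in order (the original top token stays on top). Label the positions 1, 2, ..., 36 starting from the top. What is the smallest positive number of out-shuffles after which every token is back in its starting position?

12

The out-shuffle permutes the 36 positions with cycle lengths [1, 1, 3, 3, 4, 12, 12].
Every token is home exactly when every cycle has completed a whole number of laps, i.e. after lcm(1, 3, 4, 12) = 12 out-shuffles.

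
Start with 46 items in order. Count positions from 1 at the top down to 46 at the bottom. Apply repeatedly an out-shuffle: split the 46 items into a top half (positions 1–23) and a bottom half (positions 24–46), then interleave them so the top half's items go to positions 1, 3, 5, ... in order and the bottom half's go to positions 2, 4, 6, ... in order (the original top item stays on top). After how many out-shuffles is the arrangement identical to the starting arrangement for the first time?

12

The out-shuffle permutes the 46 positions with cycle lengths [1, 1, 2, 4, 4, 4, 6, 12, 12].
Every item is home exactly when every cycle has completed a whole number of laps, i.e. after lcm(1, 2, 4, 6, 12) = 12 out-shuffles.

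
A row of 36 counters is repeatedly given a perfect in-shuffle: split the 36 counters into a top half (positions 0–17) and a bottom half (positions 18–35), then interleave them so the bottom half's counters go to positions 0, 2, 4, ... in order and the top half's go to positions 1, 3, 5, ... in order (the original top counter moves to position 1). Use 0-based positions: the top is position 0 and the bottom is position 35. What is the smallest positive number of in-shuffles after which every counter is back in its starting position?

36

The in-shuffle permutes the 36 positions with cycle lengths [36].
Every counter is home exactly when every cycle has completed a whole number of laps, i.e. after lcm(36) = 36 in-shuffles.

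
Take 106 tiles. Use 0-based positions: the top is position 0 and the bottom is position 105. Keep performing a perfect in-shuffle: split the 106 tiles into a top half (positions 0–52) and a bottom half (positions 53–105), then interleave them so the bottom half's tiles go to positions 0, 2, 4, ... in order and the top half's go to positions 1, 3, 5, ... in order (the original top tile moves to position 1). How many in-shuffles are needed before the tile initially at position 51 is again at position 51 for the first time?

106

Follow position 51 under repeated in-shuffles:
51 → 103 → 100 → 94 → 82 → 58 → 10 → 21 → ... → 51 (length 106)
It first returns after 106 in-shuffles.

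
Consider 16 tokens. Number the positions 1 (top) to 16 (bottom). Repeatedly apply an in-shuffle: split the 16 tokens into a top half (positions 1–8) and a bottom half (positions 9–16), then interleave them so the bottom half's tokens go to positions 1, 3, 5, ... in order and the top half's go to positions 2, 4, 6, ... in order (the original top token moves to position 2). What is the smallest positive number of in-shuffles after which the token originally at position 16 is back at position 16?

Follow position 16 under repeated in-shuffles:
16 → 15 → 13 → 9 → 1 → 2 → 4 → 8 → 16
It first returns after 8 in-shuffles.

8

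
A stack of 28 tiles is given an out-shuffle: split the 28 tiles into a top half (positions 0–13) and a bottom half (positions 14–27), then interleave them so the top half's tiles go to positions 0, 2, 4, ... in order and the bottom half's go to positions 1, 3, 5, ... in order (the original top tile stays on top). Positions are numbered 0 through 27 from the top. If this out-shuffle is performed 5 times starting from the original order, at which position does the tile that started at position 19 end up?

14

Track the tile's position through each out-shuffle:
19 → 11 → 22 → 17 → 7 → 14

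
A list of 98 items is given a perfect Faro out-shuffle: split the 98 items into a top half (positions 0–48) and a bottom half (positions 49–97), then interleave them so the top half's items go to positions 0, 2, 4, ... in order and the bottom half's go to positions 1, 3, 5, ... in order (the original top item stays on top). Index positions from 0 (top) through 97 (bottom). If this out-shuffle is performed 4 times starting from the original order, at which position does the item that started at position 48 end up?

Track the item's position through each out-shuffle:
48 → 96 → 95 → 93 → 89

89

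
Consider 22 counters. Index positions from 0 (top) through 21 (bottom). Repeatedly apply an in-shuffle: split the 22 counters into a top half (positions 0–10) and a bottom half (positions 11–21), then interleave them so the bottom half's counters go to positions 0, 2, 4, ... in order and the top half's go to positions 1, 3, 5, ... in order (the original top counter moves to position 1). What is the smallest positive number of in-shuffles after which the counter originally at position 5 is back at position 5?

Follow position 5 under repeated in-shuffles:
5 → 11 → 0 → 1 → 3 → 7 → 15 → 8 → 17 → 12 → 2 → 5
It first returns after 11 in-shuffles.

11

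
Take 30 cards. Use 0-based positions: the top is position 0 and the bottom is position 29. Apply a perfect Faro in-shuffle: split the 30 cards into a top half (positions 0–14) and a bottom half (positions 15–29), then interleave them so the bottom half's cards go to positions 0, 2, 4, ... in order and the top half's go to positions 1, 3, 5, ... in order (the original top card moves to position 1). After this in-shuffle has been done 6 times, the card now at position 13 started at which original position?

Work backwards from position 13, undoing one in-shuffle at a time:
13 ← 6 ← 18 ← 24 ← 27 ← 13 ← 6
So the card now at position 13 started at position 6.

6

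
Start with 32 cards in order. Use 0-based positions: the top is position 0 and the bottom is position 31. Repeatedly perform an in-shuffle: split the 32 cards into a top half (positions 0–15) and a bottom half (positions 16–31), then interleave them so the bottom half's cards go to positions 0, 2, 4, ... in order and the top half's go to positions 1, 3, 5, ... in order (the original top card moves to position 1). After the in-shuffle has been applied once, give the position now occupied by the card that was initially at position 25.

Track the card's position through each in-shuffle:
25 → 18

18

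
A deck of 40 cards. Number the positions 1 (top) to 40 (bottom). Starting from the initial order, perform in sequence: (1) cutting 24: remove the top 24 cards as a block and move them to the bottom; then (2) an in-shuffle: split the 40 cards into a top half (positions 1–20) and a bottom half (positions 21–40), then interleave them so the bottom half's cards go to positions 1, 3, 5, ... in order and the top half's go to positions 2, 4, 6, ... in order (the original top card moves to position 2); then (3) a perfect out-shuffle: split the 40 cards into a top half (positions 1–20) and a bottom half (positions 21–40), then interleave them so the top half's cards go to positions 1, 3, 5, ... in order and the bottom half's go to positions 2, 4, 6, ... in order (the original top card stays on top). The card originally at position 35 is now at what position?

Track the card from position 35 forward through each operation:
  after op 1 (cut 24): 35 → 11
  after op 2 (in-shuffle): 11 → 22
  after op 3 (out-shuffle): 22 → 4

4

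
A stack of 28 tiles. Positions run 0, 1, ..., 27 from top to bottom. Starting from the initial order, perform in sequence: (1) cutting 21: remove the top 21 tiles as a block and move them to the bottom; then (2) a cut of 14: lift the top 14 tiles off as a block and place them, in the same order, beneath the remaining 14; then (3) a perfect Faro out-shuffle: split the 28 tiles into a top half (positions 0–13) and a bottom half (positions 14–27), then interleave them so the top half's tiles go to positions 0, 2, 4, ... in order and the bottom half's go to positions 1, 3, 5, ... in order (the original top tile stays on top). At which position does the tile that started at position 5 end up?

25

Track the tile from position 5 forward through each operation:
  after op 1 (cut 21): 5 → 12
  after op 2 (cut 14): 12 → 26
  after op 3 (out-shuffle): 26 → 25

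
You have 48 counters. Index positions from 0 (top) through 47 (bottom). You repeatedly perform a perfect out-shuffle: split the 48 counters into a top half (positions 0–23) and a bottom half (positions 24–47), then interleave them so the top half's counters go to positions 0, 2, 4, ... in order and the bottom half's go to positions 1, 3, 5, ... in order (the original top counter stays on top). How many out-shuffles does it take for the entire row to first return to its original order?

23

The out-shuffle permutes the 48 positions with cycle lengths [1, 1, 23, 23].
Every counter is home exactly when every cycle has completed a whole number of laps, i.e. after lcm(1, 23) = 23 out-shuffles.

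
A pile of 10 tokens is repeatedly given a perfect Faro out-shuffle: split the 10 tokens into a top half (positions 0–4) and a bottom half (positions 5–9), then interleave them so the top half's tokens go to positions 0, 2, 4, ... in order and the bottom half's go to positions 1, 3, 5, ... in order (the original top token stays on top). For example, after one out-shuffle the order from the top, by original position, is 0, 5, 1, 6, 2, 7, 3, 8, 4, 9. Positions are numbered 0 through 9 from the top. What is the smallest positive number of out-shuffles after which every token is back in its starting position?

6

The out-shuffle permutes the 10 positions with cycle lengths [1, 1, 2, 6].
Every token is home exactly when every cycle has completed a whole number of laps, i.e. after lcm(1, 2, 6) = 6 out-shuffles.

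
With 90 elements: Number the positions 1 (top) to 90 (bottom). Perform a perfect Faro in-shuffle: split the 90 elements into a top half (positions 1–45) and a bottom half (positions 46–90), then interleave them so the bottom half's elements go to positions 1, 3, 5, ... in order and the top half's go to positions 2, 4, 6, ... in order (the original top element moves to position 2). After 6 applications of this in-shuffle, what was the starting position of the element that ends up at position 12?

Work backwards from position 12, undoing one in-shuffle at a time:
12 ← 6 ← 3 ← 47 ← 69 ← 80 ← 40
So the element now at position 12 started at position 40.

40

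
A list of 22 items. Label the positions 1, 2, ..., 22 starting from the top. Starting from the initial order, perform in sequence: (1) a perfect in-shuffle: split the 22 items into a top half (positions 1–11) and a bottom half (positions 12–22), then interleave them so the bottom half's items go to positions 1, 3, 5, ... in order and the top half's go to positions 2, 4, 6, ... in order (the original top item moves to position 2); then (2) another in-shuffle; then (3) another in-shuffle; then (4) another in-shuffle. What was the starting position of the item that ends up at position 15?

Undo the operations in reverse order, starting from position 15:
  undo op 4 (in-shuffle, from bottom half): 15 ← 19
  undo op 3 (in-shuffle, from bottom half): 19 ← 21
  undo op 2 (in-shuffle, from bottom half): 21 ← 22
  undo op 1 (in-shuffle, from top half): 22 ← 11
So the item at position 15 came from original position 11.

11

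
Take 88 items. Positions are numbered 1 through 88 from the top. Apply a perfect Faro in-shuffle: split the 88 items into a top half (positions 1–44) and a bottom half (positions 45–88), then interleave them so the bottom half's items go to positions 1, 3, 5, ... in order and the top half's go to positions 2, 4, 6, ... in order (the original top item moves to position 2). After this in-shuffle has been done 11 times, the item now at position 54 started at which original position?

54

Work backwards from position 54, undoing one in-shuffle at a time:
54 ← 27 ← 58 ← 29 ← 59 ← 74 ← 37 ← 63 ← 76 ← 38 ← 19 ← 54
So the item now at position 54 started at position 54.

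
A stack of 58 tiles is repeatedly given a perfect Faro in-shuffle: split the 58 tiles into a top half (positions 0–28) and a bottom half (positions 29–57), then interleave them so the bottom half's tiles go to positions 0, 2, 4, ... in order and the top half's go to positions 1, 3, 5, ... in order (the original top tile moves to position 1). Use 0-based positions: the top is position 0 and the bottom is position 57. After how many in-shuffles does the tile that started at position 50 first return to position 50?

Follow position 50 under repeated in-shuffles:
50 → 42 → 26 → 53 → 48 → 38 → 18 → 37 → ... → 50 (length 58)
It first returns after 58 in-shuffles.

58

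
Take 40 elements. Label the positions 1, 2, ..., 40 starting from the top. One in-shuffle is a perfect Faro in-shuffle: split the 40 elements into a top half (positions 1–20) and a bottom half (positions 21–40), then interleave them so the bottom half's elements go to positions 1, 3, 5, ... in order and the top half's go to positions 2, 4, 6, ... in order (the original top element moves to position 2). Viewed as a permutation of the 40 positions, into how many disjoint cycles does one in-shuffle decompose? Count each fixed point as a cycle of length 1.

Trace each unvisited position around until it returns:
(1 2 4 8 16 32 ... len 20) (3 6 12 24 7 14 ... len 20)
2 cycles in total.

2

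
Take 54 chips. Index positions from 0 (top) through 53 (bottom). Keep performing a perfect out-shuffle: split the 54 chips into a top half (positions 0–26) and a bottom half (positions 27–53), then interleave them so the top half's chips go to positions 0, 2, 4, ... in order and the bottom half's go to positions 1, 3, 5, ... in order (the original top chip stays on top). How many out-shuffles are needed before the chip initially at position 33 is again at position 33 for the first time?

52

Follow position 33 under repeated out-shuffles:
33 → 13 → 26 → 52 → 51 → 49 → 45 → 37 → ... → 33 (length 52)
It first returns after 52 out-shuffles.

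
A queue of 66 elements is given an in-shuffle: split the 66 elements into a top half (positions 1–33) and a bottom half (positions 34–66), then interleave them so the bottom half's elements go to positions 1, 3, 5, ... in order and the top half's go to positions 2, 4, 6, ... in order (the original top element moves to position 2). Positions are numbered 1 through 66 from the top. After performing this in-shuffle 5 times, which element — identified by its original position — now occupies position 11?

Work backwards from position 11, undoing one in-shuffle at a time:
11 ← 39 ← 53 ← 60 ← 30 ← 15
So the element now at position 11 started at position 15.

15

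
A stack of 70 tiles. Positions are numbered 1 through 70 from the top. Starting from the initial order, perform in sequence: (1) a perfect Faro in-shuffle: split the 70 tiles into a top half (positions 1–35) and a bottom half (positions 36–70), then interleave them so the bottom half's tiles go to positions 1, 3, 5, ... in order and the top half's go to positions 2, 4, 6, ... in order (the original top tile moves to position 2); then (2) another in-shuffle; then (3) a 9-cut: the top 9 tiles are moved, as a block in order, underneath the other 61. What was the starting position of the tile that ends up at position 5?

Undo the operations in reverse order, starting from position 5:
  undo op 3 (cut 9): 5 ← 14
  undo op 2 (in-shuffle, from top half): 14 ← 7
  undo op 1 (in-shuffle, from bottom half): 7 ← 39
So the tile at position 5 came from original position 39.

39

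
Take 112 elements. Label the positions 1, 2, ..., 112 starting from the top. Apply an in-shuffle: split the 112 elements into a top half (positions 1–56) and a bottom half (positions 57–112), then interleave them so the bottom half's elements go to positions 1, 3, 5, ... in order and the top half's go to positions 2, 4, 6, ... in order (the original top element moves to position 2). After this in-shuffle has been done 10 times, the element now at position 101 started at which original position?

79

Work backwards from position 101, undoing one in-shuffle at a time:
101 ← 107 ← 110 ← 55 ← 84 ← 42 ← 21 ← 67 ← 90 ← 45 ← 79
So the element now at position 101 started at position 79.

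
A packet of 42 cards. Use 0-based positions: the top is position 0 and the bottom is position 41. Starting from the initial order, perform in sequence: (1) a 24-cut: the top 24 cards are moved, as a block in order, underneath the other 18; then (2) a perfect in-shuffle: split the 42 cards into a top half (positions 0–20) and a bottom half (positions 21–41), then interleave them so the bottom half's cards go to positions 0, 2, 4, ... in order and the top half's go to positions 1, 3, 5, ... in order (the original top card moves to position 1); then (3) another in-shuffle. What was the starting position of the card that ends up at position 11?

Undo the operations in reverse order, starting from position 11:
  undo op 3 (in-shuffle, from top half): 11 ← 5
  undo op 2 (in-shuffle, from top half): 5 ← 2
  undo op 1 (cut 24): 2 ← 26
So the card at position 11 came from original position 26.

26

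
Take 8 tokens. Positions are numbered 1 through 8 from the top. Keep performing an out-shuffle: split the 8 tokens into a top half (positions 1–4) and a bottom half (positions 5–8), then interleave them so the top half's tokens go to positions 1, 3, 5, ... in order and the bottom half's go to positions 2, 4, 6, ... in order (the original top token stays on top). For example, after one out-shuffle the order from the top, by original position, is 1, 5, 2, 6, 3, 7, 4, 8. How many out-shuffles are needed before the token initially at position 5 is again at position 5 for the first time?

Follow position 5 under repeated out-shuffles:
5 → 2 → 3 → 5
It first returns after 3 out-shuffles.

3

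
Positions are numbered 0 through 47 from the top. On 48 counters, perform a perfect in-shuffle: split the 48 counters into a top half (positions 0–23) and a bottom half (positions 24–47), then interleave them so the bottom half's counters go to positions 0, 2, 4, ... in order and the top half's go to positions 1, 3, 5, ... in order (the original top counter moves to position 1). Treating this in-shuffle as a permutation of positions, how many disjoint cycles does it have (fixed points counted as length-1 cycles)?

Trace each unvisited position around until it returns:
(0 1 3 7 15 31 ... len 21) (2 5 11 23 47 46 ... len 21) (6 13 27) (20 41 34)
4 cycles in total.

4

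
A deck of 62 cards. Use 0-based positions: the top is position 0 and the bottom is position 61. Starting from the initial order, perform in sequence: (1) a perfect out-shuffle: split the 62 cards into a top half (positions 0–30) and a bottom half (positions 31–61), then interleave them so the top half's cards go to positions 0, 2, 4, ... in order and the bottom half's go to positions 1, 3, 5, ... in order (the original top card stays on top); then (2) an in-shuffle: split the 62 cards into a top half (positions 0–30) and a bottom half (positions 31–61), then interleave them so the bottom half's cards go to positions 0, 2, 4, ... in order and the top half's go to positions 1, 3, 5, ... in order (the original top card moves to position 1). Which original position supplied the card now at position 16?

Undo the operations in reverse order, starting from position 16:
  undo op 2 (in-shuffle, from bottom half): 16 ← 39
  undo op 1 (out-shuffle, from bottom half): 39 ← 50
So the card at position 16 came from original position 50.

50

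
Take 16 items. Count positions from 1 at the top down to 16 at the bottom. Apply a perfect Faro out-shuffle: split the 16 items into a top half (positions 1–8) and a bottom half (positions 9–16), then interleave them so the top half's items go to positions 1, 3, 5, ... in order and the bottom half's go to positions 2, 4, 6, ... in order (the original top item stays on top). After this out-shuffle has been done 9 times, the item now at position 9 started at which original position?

Work backwards from position 9, undoing one out-shuffle at a time:
9 ← 5 ← 3 ← 2 ← 9 ← 5 ← 3 ← 2 ← 9 ← 5
So the item now at position 9 started at position 5.

5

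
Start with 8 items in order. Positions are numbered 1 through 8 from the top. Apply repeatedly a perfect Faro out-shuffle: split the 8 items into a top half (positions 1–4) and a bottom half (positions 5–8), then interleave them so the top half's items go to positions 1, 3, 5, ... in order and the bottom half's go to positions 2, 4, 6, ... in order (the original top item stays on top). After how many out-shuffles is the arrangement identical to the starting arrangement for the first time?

The out-shuffle permutes the 8 positions with cycle lengths [1, 1, 3, 3].
Every item is home exactly when every cycle has completed a whole number of laps, i.e. after lcm(1, 3) = 3 out-shuffles.

3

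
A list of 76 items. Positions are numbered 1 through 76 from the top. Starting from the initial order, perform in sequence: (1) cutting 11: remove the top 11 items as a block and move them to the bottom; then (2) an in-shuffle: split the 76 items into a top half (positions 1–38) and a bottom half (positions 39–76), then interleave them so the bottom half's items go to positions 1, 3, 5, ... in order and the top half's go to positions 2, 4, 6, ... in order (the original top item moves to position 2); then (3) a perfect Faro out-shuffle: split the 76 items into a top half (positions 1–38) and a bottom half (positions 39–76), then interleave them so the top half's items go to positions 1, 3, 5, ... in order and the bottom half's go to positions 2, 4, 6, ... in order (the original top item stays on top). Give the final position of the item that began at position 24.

51

Track the item from position 24 forward through each operation:
  after op 1 (cut 11): 24 → 13
  after op 2 (in-shuffle): 13 → 26
  after op 3 (out-shuffle): 26 → 51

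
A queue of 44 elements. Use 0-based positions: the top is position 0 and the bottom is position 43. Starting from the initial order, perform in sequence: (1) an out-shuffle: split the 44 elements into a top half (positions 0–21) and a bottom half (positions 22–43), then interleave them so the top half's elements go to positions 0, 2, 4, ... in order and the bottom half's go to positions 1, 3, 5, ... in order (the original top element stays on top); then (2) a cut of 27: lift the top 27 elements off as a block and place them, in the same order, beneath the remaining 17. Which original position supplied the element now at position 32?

29

Undo the operations in reverse order, starting from position 32:
  undo op 2 (cut 27): 32 ← 15
  undo op 1 (out-shuffle, from bottom half): 15 ← 29
So the element at position 32 came from original position 29.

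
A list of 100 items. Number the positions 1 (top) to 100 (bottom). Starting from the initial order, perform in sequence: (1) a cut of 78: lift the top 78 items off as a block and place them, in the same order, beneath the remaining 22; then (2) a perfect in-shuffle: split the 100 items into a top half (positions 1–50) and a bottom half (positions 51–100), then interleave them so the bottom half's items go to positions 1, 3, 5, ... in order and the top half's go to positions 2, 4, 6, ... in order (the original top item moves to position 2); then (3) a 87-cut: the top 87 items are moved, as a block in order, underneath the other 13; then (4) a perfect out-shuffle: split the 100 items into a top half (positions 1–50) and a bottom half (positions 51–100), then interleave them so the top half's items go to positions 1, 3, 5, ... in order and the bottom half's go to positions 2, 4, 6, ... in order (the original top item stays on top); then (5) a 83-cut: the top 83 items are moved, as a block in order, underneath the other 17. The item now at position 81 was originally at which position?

Undo the operations in reverse order, starting from position 81:
  undo op 5 (cut 83): 81 ← 64
  undo op 4 (out-shuffle, from bottom half): 64 ← 82
  undo op 3 (cut 87): 82 ← 69
  undo op 2 (in-shuffle, from bottom half): 69 ← 85
  undo op 1 (cut 78): 85 ← 63
So the item at position 81 came from original position 63.

63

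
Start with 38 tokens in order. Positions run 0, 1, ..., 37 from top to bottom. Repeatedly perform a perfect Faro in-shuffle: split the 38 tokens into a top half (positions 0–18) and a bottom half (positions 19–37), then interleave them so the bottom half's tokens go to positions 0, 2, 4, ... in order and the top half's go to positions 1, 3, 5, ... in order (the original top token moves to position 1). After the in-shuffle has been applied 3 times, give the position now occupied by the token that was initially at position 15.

Track the token's position through each in-shuffle:
15 → 31 → 24 → 10

10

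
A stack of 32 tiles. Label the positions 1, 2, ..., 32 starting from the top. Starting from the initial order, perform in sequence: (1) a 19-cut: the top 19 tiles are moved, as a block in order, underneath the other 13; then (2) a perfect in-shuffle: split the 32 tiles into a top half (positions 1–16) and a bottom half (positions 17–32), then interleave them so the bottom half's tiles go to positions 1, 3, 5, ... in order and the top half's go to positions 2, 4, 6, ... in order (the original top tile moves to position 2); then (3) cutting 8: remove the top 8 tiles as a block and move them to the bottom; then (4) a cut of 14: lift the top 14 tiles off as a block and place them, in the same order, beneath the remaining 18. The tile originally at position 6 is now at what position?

Track the tile from position 6 forward through each operation:
  after op 1 (cut 19): 6 → 19
  after op 2 (in-shuffle): 19 → 5
  after op 3 (cut 8): 5 → 29
  after op 4 (cut 14): 29 → 15

15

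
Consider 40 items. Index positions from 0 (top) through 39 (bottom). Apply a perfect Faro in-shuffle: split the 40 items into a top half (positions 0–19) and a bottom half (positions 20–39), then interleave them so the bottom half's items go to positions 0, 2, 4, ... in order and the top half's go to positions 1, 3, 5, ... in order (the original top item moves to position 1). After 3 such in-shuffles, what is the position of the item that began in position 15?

4

Track the item's position through each in-shuffle:
15 → 31 → 22 → 4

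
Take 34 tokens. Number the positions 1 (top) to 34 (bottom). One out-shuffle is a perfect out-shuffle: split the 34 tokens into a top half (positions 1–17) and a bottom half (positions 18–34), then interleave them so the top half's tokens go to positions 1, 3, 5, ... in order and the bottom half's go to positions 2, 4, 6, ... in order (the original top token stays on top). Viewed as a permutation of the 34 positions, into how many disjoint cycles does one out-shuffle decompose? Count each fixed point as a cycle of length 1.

6

Trace each unvisited position around until it returns:
(1) (2 3 5 9 17 33 32 30 26 18) (4 7 13 25 16 31 28 22 10 19) (6 11 21 8 15 29 24 14 27 20) (12 23) (34)
6 cycles in total.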